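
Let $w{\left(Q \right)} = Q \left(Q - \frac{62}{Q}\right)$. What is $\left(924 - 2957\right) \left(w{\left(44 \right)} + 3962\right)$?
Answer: $-11864588$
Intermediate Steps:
$\left(924 - 2957\right) \left(w{\left(44 \right)} + 3962\right) = \left(924 - 2957\right) \left(\left(-62 + 44^{2}\right) + 3962\right) = - 2033 \left(\left(-62 + 1936\right) + 3962\right) = - 2033 \left(1874 + 3962\right) = \left(-2033\right) 5836 = -11864588$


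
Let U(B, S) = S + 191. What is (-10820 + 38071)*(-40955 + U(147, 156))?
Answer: -1106608608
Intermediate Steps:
U(B, S) = 191 + S
(-10820 + 38071)*(-40955 + U(147, 156)) = (-10820 + 38071)*(-40955 + (191 + 156)) = 27251*(-40955 + 347) = 27251*(-40608) = -1106608608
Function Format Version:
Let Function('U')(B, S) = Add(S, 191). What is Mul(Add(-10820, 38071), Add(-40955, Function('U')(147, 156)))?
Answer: -1106608608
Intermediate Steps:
Function('U')(B, S) = Add(191, S)
Mul(Add(-10820, 38071), Add(-40955, Function('U')(147, 156))) = Mul(Add(-10820, 38071), Add(-40955, Add(191, 156))) = Mul(27251, Add(-40955, 347)) = Mul(27251, -40608) = -1106608608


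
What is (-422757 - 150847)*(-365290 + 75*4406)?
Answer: 19984363360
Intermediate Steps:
(-422757 - 150847)*(-365290 + 75*4406) = -573604*(-365290 + 330450) = -573604*(-34840) = 19984363360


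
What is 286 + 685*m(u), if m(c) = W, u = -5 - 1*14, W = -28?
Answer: -18894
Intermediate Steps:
u = -19 (u = -5 - 14 = -19)
m(c) = -28
286 + 685*m(u) = 286 + 685*(-28) = 286 - 19180 = -18894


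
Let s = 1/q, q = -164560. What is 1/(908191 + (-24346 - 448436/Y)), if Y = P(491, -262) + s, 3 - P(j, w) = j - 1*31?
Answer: 75203921/66542404184405 ≈ 1.1302e-6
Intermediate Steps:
P(j, w) = 34 - j (P(j, w) = 3 - (j - 1*31) = 3 - (j - 31) = 3 - (-31 + j) = 3 + (31 - j) = 34 - j)
s = -1/164560 (s = 1/(-164560) = -1/164560 ≈ -6.0768e-6)
Y = -75203921/164560 (Y = (34 - 1*491) - 1/164560 = (34 - 491) - 1/164560 = -457 - 1/164560 = -75203921/164560 ≈ -457.00)
1/(908191 + (-24346 - 448436/Y)) = 1/(908191 + (-24346 - 448436/(-75203921/164560))) = 1/(908191 + (-24346 - 448436*(-164560/75203921))) = 1/(908191 + (-24346 + 73794628160/75203921)) = 1/(908191 - 1757120032506/75203921) = 1/(66542404184405/75203921) = 75203921/66542404184405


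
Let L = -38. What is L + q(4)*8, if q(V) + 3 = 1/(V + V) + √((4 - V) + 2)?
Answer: -61 + 8*√2 ≈ -49.686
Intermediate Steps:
q(V) = -3 + √(6 - V) + 1/(2*V) (q(V) = -3 + (1/(V + V) + √((4 - V) + 2)) = -3 + (1/(2*V) + √(6 - V)) = -3 + (√(6 - V) + 1/(2*V)) = -3 + √(6 - V) + 1/(2*V))
L + q(4)*8 = -38 + (-3 + √(6 - 1*4) + (½)/4)*8 = -38 + (-3 + √(6 - 4) + (½)*(¼))*8 = -38 + (-3 + √2 + ⅛)*8 = -38 + (-23/8 + √2)*8 = -38 + (-23 + 8*√2) = -61 + 8*√2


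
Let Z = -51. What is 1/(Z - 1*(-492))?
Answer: 1/441 ≈ 0.0022676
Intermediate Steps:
1/(Z - 1*(-492)) = 1/(-51 - 1*(-492)) = 1/(-51 + 492) = 1/441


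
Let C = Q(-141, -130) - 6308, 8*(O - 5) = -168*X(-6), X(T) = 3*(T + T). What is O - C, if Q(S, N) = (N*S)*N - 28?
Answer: 2389997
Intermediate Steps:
Q(S, N) = -28 + S*N² (Q(S, N) = S*N² - 28 = -28 + S*N²)
X(T) = 6*T (X(T) = 3*(2*T) = 6*T)
O = 761 (O = 5 + (-1008*(-6))/8 = 5 + (-168*(-36))/8 = 5 + (⅛)*6048 = 5 + 756 = 761)
C = -2389236 (C = (-28 - 141*(-130)²) - 6308 = (-28 - 141*16900) - 6308 = (-28 - 2382900) - 6308 = -2382928 - 6308 = -2389236)
O - C = 761 - 1*(-2389236) = 761 + 2389236 = 2389997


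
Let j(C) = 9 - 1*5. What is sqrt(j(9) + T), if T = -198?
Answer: I*sqrt(194) ≈ 13.928*I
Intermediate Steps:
j(C) = 4 (j(C) = 9 - 5 = 4)
sqrt(j(9) + T) = sqrt(4 - 198) = sqrt(-194) = I*sqrt(194)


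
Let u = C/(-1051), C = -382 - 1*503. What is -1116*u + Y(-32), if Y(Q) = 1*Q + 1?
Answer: -1020241/1051 ≈ -970.73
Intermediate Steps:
C = -885 (C = -382 - 503 = -885)
u = 885/1051 (u = -885/(-1051) = -885*(-1/1051) = 885/1051 ≈ 0.84206)
Y(Q) = 1 + Q (Y(Q) = Q + 1 = 1 + Q)
-1116*u + Y(-32) = -1116*885/1051 + (1 - 32) = -987660/1051 - 31 = -1020241/1051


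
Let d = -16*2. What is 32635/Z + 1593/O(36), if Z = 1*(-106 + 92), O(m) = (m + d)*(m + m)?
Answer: -520921/224 ≈ -2325.5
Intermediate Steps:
d = -32
O(m) = 2*m*(-32 + m) (O(m) = (m - 32)*(m + m) = (-32 + m)*(2*m) = 2*m*(-32 + m))
Z = -14 (Z = 1*(-14) = -14)
32635/Z + 1593/O(36) = 32635/(-14) + 1593/((2*36*(-32 + 36))) = 32635*(-1/14) + 1593/((2*36*4)) = -32635/14 + 1593/288 = -32635/14 + 1593*(1/288) = -32635/14 + 177/32 = -520921/224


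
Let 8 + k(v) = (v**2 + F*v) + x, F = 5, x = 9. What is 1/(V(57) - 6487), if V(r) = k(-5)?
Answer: -1/6486 ≈ -0.00015418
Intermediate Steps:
k(v) = 1 + v**2 + 5*v (k(v) = -8 + ((v**2 + 5*v) + 9) = -8 + (9 + v**2 + 5*v) = 1 + v**2 + 5*v)
V(r) = 1 (V(r) = 1 + (-5)**2 + 5*(-5) = 1 + 25 - 25 = 1)
1/(V(57) - 6487) = 1/(1 - 6487) = 1/(-6486) = -1/6486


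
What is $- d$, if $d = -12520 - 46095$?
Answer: $58615$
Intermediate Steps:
$d = -58615$ ($d = -12520 - 46095 = -58615$)
$- d = \left(-1\right) \left(-58615\right) = 58615$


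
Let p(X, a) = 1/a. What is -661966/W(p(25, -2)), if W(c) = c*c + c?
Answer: 2647864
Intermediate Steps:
W(c) = c + c² (W(c) = c² + c = c + c²)
-661966/W(p(25, -2)) = -661966*(-2/(1 + 1/(-2))) = -661966*(-2/(1 - ½)) = -661966/((-½*½)) = -661966/(-¼) = -661966*(-4) = 2647864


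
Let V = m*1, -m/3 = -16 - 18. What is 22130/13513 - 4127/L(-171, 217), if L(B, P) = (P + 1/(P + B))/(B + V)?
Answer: 177229035064/134900279 ≈ 1313.8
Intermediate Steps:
m = 102 (m = -3*(-16 - 18) = -3*(-34) = 102)
V = 102 (V = 102*1 = 102)
L(B, P) = (P + 1/(B + P))/(102 + B) (L(B, P) = (P + 1/(P + B))/(B + 102) = (P + 1/(B + P))/(102 + B))
22130/13513 - 4127/L(-171, 217) = 22130/13513 - 4127*((-171)**2 + 102*(-171) + 102*217 - 171*217)/(1 + 217**2 - 171*217) = 22130*(1/13513) - 4127*(29241 - 17442 + 22134 - 37107)/(1 + 47089 - 37107) = 22130/13513 - 4127/(9983/(-3174)) = 22130/13513 - 4127/((-1/3174*9983)) = 22130/13513 - 4127/(-9983/3174) = 22130/13513 - 4127*(-3174/9983) = 22130/13513 + 13099098/9983 = 177229035064/134900279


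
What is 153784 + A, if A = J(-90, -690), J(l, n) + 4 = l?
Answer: 153690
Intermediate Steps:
J(l, n) = -4 + l
A = -94 (A = -4 - 90 = -94)
153784 + A = 153784 - 94 = 153690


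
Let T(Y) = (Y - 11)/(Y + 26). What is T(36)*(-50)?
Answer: -625/31 ≈ -20.161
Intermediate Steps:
T(Y) = (-11 + Y)/(26 + Y)
T(36)*(-50) = ((-11 + 36)/(26 + 36))*(-50) = (25/62)*(-50) = -625/31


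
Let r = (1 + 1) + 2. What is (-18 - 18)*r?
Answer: -144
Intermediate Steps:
r = 4 (r = 2 + 2 = 4)
(-18 - 18)*r = (-18 - 18)*4 = -36*4 = -144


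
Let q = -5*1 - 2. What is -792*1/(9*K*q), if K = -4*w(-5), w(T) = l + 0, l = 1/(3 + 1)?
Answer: -88/7 ≈ -12.571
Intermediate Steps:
l = 1/4 ≈ 0.25000
q = -7 (q = -5 - 2 = -7)
w(T) = 1/4 (w(T) = 1/4 + 0 = 1/4)
K = -1 (K = -4*1/4 = -1)
-792*1/(9*K*q) = -792/((3*(-1))*(-7*3)) = -792/((-3*(-21))) = -792/63 = -792*1/63 = -88/7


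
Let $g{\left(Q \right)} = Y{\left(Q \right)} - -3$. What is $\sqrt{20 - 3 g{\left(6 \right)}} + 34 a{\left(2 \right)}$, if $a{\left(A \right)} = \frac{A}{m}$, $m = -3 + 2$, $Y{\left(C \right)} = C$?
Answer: $-68 + i \sqrt{7} \approx -68.0 + 2.6458 i$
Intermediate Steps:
$m = -1$
$g{\left(Q \right)} = 3 + Q$ ($g{\left(Q \right)} = Q - -3 = Q + 3 = 3 + Q$)
$a{\left(A \right)} = - A$ ($a{\left(A \right)} = \frac{A}{-1} = A \left(-1\right) = - A$)
$\sqrt{20 - 3 g{\left(6 \right)}} + 34 a{\left(2 \right)} = \sqrt{20 - 3 \left(3 + 6\right)} + 34 \left(\left(-1\right) 2\right) = \sqrt{20 - 27} + 34 \left(-2\right) = \sqrt{20 - 27} - 68 = \sqrt{-7} - 68 = i \sqrt{7} - 68 = -68 + i \sqrt{7}$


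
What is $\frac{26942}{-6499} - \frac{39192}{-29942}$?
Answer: $- \frac{275994278}{97296529} \approx -2.8366$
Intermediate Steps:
$\frac{26942}{-6499} - \frac{39192}{-29942} = 26942 \left(- \frac{1}{6499}\right) - - \frac{19596}{14971} = - \frac{26942}{6499} + \frac{19596}{14971} = - \frac{275994278}{97296529}$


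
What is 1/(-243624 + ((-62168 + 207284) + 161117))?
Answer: 1/62609 ≈ 1.5972e-5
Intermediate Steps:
1/(-243624 + ((-62168 + 207284) + 161117)) = 1/(-243624 + (145116 + 161117)) = 1/(-243624 + 306233) = 1/62609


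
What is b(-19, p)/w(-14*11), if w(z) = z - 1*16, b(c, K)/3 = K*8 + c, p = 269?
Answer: -6399/170 ≈ -37.641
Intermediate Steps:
b(c, K) = 3*c + 24*K (b(c, K) = 3*(K*8 + c) = 3*(8*K + c) = 3*(c + 8*K) = 3*c + 24*K)
w(z) = -16 + z (w(z) = z - 16 = -16 + z)
b(-19, p)/w(-14*11) = (3*(-19) + 24*269)/(-16 - 14*11) = (-57 + 6456)/(-16 - 154) = 6399/(-170) = 6399*(-1/170) = -6399/170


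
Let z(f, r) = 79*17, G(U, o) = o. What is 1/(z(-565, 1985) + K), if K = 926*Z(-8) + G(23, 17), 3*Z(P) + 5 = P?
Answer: -3/7958 ≈ -0.00037698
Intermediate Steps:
Z(P) = -5/3 + P/3
K = -11987/3 (K = 926*(-5/3 + (⅓)*(-8)) + 17 = 926*(-5/3 - 8/3) + 17 = 926*(-13/3) + 17 = -12038/3 + 17 = -11987/3 ≈ -3995.7)
z(f, r) = 1343
1/(z(-565, 1985) + K) = 1/(1343 - 11987/3) = 1/(-7958/3) = -3/7958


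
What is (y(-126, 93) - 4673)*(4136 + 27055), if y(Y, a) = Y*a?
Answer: -511251681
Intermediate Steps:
(y(-126, 93) - 4673)*(4136 + 27055) = (-126*93 - 4673)*(4136 + 27055) = (-11718 - 4673)*31191 = -16391*31191 = -511251681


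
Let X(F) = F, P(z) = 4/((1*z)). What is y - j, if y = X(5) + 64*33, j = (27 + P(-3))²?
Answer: 13124/9 ≈ 1458.2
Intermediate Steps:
P(z) = 4/z
j = 5929/9 (j = (27 + 4/(-3))² = (27 + 4*(-⅓))² = (27 - 4/3)² = (77/3)² = 5929/9 ≈ 658.78)
y = 2117 (y = 5 + 64*33 = 5 + 2112 = 2117)
y - j = 2117 - 1*5929/9 = 2117 - 5929/9 = 13124/9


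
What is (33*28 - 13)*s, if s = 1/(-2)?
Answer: -911/2 ≈ -455.50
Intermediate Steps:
s = -½ ≈ -0.50000
(33*28 - 13)*s = (33*28 - 13)*(-½) = (924 - 13)*(-½) = 911*(-½) = -911/2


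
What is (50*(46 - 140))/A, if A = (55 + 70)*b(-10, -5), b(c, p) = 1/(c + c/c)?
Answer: 1692/5 ≈ 338.40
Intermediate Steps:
b(c, p) = 1/(1 + c) (b(c, p) = 1/(c + 1) = 1/(1 + c))
A = -125/9 (A = (55 + 70)/(1 - 10) = 125/(-9) = 125*(-⅑) = -125/9 ≈ -13.889)
(50*(46 - 140))/A = (50*(46 - 140))/(-125/9) = (50*(-94))*(-9/125) = -4700*(-9/125) = 1692/5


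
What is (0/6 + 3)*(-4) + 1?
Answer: -11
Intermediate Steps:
(0/6 + 3)*(-4) + 1 = ((1/6)*0 + 3)*(-4) + 1 = (0 + 3)*(-4) + 1 = 3*(-4) + 1 = -12 + 1 = -11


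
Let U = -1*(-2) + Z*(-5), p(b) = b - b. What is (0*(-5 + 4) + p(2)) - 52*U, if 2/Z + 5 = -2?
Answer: -1248/7 ≈ -178.29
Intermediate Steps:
Z = -2/7 (Z = 2/(-5 - 2) = 2/(-7) = 2*(-⅐) = -2/7 ≈ -0.28571)
p(b) = 0
U = 24/7 (U = -1*(-2) - 2/7*(-5) = 2 + 10/7 = 24/7 ≈ 3.4286)
(0*(-5 + 4) + p(2)) - 52*U = (0*(-5 + 4) + 0) - 52*24/7 = (0*(-1) + 0) - 1248/7 = (0 + 0) - 1248/7 = 0 - 1248/7 = -1248/7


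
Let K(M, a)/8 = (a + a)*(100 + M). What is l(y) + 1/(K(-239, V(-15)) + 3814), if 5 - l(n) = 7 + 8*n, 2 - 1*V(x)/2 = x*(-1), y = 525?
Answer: -259002875/61638 ≈ -4202.0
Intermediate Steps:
V(x) = 4 + 2*x (V(x) = 4 - 2*x*(-1) = 4 - (-2)*x = 4 + 2*x)
K(M, a) = 16*a*(100 + M) (K(M, a) = 8*((a + a)*(100 + M)) = 8*((2*a)*(100 + M)) = 8*(2*a*(100 + M)) = 16*a*(100 + M))
l(n) = -2 - 8*n (l(n) = 5 - (7 + 8*n) = 5 + (-7 - 8*n) = -2 - 8*n)
l(y) + 1/(K(-239, V(-15)) + 3814) = (-2 - 8*525) + 1/(16*(4 + 2*(-15))*(100 - 239) + 3814) = (-2 - 4200) + 1/(16*(4 - 30)*(-139) + 3814) = -4202 + 1/(16*(-26)*(-139) + 3814) = -4202 + 1/(57824 + 3814) = -4202 + 1/61638 = -259002875/61638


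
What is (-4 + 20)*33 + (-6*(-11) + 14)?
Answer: 608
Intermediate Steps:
(-4 + 20)*33 + (-6*(-11) + 14) = 16*33 + (66 + 14) = 528 + 80 = 608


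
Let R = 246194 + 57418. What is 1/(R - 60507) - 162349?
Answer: -39467853644/243105 ≈ -1.6235e+5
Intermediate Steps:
R = 303612
1/(R - 60507) - 162349 = 1/(303612 - 60507) - 162349 = 1/243105 - 162349 = -39467853644/243105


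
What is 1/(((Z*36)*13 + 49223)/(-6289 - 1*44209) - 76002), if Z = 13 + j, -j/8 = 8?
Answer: -50498/3837974351 ≈ -1.3157e-5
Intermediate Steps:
j = -64 (j = -8*8 = -64)
Z = -51 (Z = 13 - 64 = -51)
1/(((Z*36)*13 + 49223)/(-6289 - 1*44209) - 76002) = 1/((-51*36*13 + 49223)/(-6289 - 1*44209) - 76002) = 1/((-1836*13 + 49223)/(-6289 - 44209) - 76002) = 1/((-23868 + 49223)/(-50498) - 76002) = 1/(25355*(-1/50498) - 76002) = 1/(-25355/50498 - 76002) = 1/(-3837974351/50498) = -50498/3837974351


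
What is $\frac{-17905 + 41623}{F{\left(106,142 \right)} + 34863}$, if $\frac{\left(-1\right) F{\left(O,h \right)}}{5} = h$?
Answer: $\frac{23718}{34153} \approx 0.69446$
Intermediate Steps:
$F{\left(O,h \right)} = - 5 h$
$\frac{-17905 + 41623}{F{\left(106,142 \right)} + 34863} = \frac{-17905 + 41623}{\left(-5\right) 142 + 34863} = \frac{23718}{-710 + 34863} = \frac{23718}{34153}$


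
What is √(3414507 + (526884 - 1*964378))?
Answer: √2977013 ≈ 1725.4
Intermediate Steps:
√(3414507 + (526884 - 1*964378)) = √(3414507 + (526884 - 964378)) = √(3414507 - 437494) = √2977013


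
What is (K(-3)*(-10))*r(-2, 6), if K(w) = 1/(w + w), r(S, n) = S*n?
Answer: -20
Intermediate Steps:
K(w) = 1/(2*w)
(K(-3)*(-10))*r(-2, 6) = (((1/2)/(-3))*(-10))*(-2*6) = (((1/2)*(-1/3))*(-10))*(-12) = -1/6*(-10)*(-12) = (5/3)*(-12) = -20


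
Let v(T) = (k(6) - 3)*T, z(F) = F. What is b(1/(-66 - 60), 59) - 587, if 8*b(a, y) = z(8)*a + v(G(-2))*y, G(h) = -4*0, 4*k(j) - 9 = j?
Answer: -73963/126 ≈ -587.01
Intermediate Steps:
k(j) = 9/4 + j/4
G(h) = 0
v(T) = 3*T/4 (v(T) = ((9/4 + (1/4)*6) - 3)*T = ((9/4 + 3/2) - 3)*T = (15/4 - 3)*T = 3*T/4)
b(a, y) = a (b(a, y) = (8*a + ((3/4)*0)*y)/8 = (8*a + 0*y)/8 = (8*a + 0)/8 = (8*a)/8 = a)
b(1/(-66 - 60), 59) - 587 = 1/(-66 - 60) - 587 = 1/(-126) - 587 = -1/126 - 587 = -73963/126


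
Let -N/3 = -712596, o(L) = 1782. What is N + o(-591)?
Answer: 2139570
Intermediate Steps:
N = 2137788 (N = -3*(-712596) = 2137788)
N + o(-591) = 2137788 + 1782 = 2139570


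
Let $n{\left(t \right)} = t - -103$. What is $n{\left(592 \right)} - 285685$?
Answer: $-284990$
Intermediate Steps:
$n{\left(t \right)} = 103 + t$ ($n{\left(t \right)} = t + 103 = 103 + t$)
$n{\left(592 \right)} - 285685 = \left(103 + 592\right) - 285685 = 695 - 285685 = -284990$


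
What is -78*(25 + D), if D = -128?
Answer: 8034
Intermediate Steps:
-78*(25 + D) = -78*(25 - 128) = -78*(-103) = 8034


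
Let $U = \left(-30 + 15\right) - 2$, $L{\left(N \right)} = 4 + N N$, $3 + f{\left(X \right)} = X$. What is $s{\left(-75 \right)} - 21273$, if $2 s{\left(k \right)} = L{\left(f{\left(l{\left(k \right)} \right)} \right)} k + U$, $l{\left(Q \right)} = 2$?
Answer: $-21469$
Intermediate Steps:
$f{\left(X \right)} = -3 + X$
$L{\left(N \right)} = 4 + N^{2}$
$U = -17$ ($U = -15 - 2 = -17$)
$s{\left(k \right)} = - \frac{17}{2} + \frac{5 k}{2}$ ($s{\left(k \right)} = \frac{\left(4 + \left(-3 + 2\right)^{2}\right) k - 17}{2} = \frac{\left(4 + \left(-1\right)^{2}\right) k - 17}{2} = \frac{\left(4 + 1\right) k - 17}{2} = \frac{5 k - 17}{2} = \frac{-17 + 5 k}{2} = - \frac{17}{2} + \frac{5 k}{2}$)
$s{\left(-75 \right)} - 21273 = \left(- \frac{17}{2} + \frac{5}{2} \left(-75\right)\right) - 21273 = \left(- \frac{17}{2} - \frac{375}{2}\right) - 21273 = -196 - 21273 = -21469$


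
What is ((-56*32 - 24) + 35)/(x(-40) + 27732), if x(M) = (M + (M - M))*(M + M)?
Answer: -1781/30932 ≈ -0.057578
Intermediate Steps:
x(M) = 2*M**2 (x(M) = (M + 0)*(2*M) = M*(2*M) = 2*M**2)
((-56*32 - 24) + 35)/(x(-40) + 27732) = ((-56*32 - 24) + 35)/(2*(-40)**2 + 27732) = ((-1792 - 24) + 35)/(2*1600 + 27732) = (-1816 + 35)/(3200 + 27732) = -1781/30932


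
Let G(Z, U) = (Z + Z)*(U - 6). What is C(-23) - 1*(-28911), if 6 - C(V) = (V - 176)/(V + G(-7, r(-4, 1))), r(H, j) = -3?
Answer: 2978650/103 ≈ 28919.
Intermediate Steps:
G(Z, U) = 2*Z*(-6 + U) (G(Z, U) = (2*Z)*(-6 + U) = 2*Z*(-6 + U))
C(V) = 6 - (-176 + V)/(126 + V) (C(V) = 6 - (V - 176)/(V + 2*(-7)*(-6 - 3)) = 6 - (-176 + V)/(V + 2*(-7)*(-9)) = 6 - (-176 + V)/(V + 126) = 6 - (-176 + V)/(126 + V))
C(-23) - 1*(-28911) = (932 + 5*(-23))/(126 - 23) - 1*(-28911) = (932 - 115)/103 + 28911 = (1/103)*817 + 28911 = 817/103 + 28911 = 2978650/103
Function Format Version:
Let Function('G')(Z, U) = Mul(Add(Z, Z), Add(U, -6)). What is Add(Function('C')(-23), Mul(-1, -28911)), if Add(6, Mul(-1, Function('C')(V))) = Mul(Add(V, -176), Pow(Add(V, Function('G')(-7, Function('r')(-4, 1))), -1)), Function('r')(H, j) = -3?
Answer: Rational(2978650, 103) ≈ 28919.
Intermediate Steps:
Function('G')(Z, U) = Mul(2, Z, Add(-6, U)) (Function('G')(Z, U) = Mul(Mul(2, Z), Add(-6, U)) = Mul(2, Z, Add(-6, U)))
Function('C')(V) = Add(6, Mul(-1, Pow(Add(126, V), -1), Add(-176, V))) (Function('C')(V) = Add(6, Mul(-1, Mul(Add(V, -176), Pow(Add(V, Mul(2, -7, Add(-6, -3))), -1)))) = Add(6, Mul(-1, Mul(Add(-176, V), Pow(Add(V, Mul(2, -7, -9)), -1)))) = Add(6, Mul(-1, Mul(Add(-176, V), Pow(Add(V, 126), -1)))) = Add(6, Mul(-1, Mul(Add(-176, V), Pow(Add(126, V), -1)))) = Add(6, Mul(-1, Mul(Pow(Add(126, V), -1), Add(-176, V)))) = Add(6, Mul(-1, Pow(Add(126, V), -1), Add(-176, V))))
Add(Function('C')(-23), Mul(-1, -28911)) = Add(Mul(Pow(Add(126, -23), -1), Add(932, Mul(5, -23))), Mul(-1, -28911)) = Add(Mul(Pow(103, -1), Add(932, -115)), 28911) = Add(Mul(Rational(1, 103), 817), 28911) = Add(Rational(817, 103), 28911) = Rational(2978650, 103)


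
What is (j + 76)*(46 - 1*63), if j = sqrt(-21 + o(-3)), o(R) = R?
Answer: -1292 - 34*I*sqrt(6) ≈ -1292.0 - 83.283*I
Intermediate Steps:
j = 2*I*sqrt(6) (j = sqrt(-21 - 3) = sqrt(-24) = 2*I*sqrt(6) ≈ 4.899*I)
(j + 76)*(46 - 1*63) = (2*I*sqrt(6) + 76)*(46 - 1*63) = (76 + 2*I*sqrt(6))*(46 - 63) = (76 + 2*I*sqrt(6))*(-17) = -1292 - 34*I*sqrt(6)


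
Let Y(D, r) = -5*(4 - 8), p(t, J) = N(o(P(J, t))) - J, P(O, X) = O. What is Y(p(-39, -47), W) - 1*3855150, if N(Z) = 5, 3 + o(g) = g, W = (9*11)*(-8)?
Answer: -3855130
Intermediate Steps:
W = -792 (W = 99*(-8) = -792)
o(g) = -3 + g
p(t, J) = 5 - J
Y(D, r) = 20 (Y(D, r) = -5*(-4) = 20)
Y(p(-39, -47), W) - 1*3855150 = 20 - 1*3855150 = 20 - 3855150 = -3855130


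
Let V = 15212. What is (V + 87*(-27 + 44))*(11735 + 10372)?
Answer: 368987937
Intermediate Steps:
(V + 87*(-27 + 44))*(11735 + 10372) = (15212 + 87*(-27 + 44))*(11735 + 10372) = (15212 + 87*17)*22107 = (15212 + 1479)*22107 = 16691*22107 = 368987937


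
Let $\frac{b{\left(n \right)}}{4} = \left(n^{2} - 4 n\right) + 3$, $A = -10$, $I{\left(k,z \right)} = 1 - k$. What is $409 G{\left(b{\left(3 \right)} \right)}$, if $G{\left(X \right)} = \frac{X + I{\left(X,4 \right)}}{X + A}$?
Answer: $- \frac{409}{10} \approx -40.9$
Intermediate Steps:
$b{\left(n \right)} = 12 - 16 n + 4 n^{2}$ ($b{\left(n \right)} = 4 \left(\left(n^{2} - 4 n\right) + 3\right) = 4 \left(3 + n^{2} - 4 n\right) = 12 - 16 n + 4 n^{2}$)
$G{\left(X \right)} = \frac{1}{-10 + X}$ ($G{\left(X \right)} = \frac{X - \left(-1 + X\right)}{X - 10} = 1 \frac{1}{-10 + X} = \frac{1}{-10 + X}$)
$409 G{\left(b{\left(3 \right)} \right)} = \frac{409}{-10 + \left(12 - 48 + 4 \cdot 3^{2}\right)} = \frac{409}{-10 + \left(12 - 48 + 4 \cdot 9\right)} = \frac{409}{-10 + \left(12 - 48 + 36\right)} = \frac{409}{-10 + 0} = \frac{409}{-10} = 409 \left(- \frac{1}{10}\right) = - \frac{409}{10}$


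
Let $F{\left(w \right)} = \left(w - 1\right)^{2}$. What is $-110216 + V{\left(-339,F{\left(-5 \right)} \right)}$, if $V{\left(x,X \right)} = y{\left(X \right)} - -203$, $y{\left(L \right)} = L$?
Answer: $-109977$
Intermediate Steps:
$F{\left(w \right)} = \left(-1 + w\right)^{2}$
$V{\left(x,X \right)} = 203 + X$ ($V{\left(x,X \right)} = X - -203 = X + 203 = 203 + X$)
$-110216 + V{\left(-339,F{\left(-5 \right)} \right)} = -110216 + \left(203 + \left(-1 - 5\right)^{2}\right) = -110216 + \left(203 + \left(-6\right)^{2}\right) = -110216 + \left(203 + 36\right) = -110216 + 239 = -109977$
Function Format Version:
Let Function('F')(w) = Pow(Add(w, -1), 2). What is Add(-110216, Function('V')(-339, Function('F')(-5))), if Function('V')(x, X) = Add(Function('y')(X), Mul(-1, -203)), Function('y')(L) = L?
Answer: -109977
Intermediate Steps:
Function('F')(w) = Pow(Add(-1, w), 2)
Function('V')(x, X) = Add(203, X) (Function('V')(x, X) = Add(X, Mul(-1, -203)) = Add(X, 203) = Add(203, X))
Add(-110216, Function('V')(-339, Function('F')(-5))) = Add(-110216, Add(203, Pow(Add(-1, -5), 2))) = Add(-110216, Add(203, Pow(-6, 2))) = Add(-110216, Add(203, 36)) = Add(-110216, 239) = -109977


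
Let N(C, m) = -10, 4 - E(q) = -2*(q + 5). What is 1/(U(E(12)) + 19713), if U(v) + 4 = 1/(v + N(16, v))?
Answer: 28/551853 ≈ 5.0738e-5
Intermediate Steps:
E(q) = 14 + 2*q (E(q) = 4 - (-2)*(q + 5) = 4 - (-2)*(5 + q) = 4 - (-10 - 2*q) = 4 + (10 + 2*q) = 14 + 2*q)
U(v) = -4 + 1/(-10 + v) (U(v) = -4 + 1/(v - 10) = -4 + 1/(-10 + v))
1/(U(E(12)) + 19713) = 1/((41 - 4*(14 + 2*12))/(-10 + (14 + 2*12)) + 19713) = 1/((41 - 4*(14 + 24))/(-10 + (14 + 24)) + 19713) = 1/((41 - 4*38)/(-10 + 38) + 19713) = 1/((41 - 152)/28 + 19713) = 1/((1/28)*(-111) + 19713) = 1/(-111/28 + 19713) = 1/(551853/28) = 28/551853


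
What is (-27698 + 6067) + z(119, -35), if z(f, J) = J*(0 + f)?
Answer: -25796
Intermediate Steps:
z(f, J) = J*f
(-27698 + 6067) + z(119, -35) = (-27698 + 6067) - 35*119 = -21631 - 4165 = -25796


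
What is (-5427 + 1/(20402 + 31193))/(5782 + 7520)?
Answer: -140003032/343158345 ≈ -0.40798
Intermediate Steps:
(-5427 + 1/(20402 + 31193))/(5782 + 7520) = (-5427 + 1/51595)/13302 = (-5427 + 1/51595)*(1/13302) = -280006064/51595*1/13302 = -140003032/343158345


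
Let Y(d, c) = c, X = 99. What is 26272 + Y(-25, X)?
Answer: 26371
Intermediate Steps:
26272 + Y(-25, X) = 26272 + 99 = 26371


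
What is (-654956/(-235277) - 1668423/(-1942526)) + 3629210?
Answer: 1658665643394012447/457031689702 ≈ 3.6292e+6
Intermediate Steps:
(-654956/(-235277) - 1668423/(-1942526)) + 3629210 = (-654956*(-1/235277) - 1668423*(-1/1942526)) + 3629210 = (654956/235277 + 1668423/1942526) + 3629210 = 1664810617027/457031689702 + 3629210 = 1658665643394012447/457031689702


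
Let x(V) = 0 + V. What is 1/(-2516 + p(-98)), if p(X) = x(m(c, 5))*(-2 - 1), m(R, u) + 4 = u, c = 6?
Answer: -1/2519 ≈ -0.00039698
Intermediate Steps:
m(R, u) = -4 + u
x(V) = V
p(X) = -3 (p(X) = (-4 + 5)*(-2 - 1) = 1*(-3) = -3)
1/(-2516 + p(-98)) = 1/(-2516 - 3) = 1/(-2519) = -1/2519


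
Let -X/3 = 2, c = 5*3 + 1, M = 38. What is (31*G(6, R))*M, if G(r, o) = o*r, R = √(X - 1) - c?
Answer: -113088 + 7068*I*√7 ≈ -1.1309e+5 + 18700.0*I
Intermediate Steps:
c = 16 (c = 15 + 1 = 16)
X = -6 (X = -3*2 = -6)
R = -16 + I*√7 (R = √(-6 - 1) - 1*16 = √(-7) - 16 = I*√7 - 16 = -16 + I*√7 ≈ -16.0 + 2.6458*I)
(31*G(6, R))*M = (31*((-16 + I*√7)*6))*38 = (31*(-96 + 6*I*√7))*38 = (-2976 + 186*I*√7)*38 = -113088 + 7068*I*√7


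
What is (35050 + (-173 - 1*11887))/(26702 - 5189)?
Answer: 22990/21513 ≈ 1.0687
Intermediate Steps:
(35050 + (-173 - 1*11887))/(26702 - 5189) = (35050 + (-173 - 11887))/21513 = (35050 - 12060)*(1/21513) = 22990*(1/21513) = 22990/21513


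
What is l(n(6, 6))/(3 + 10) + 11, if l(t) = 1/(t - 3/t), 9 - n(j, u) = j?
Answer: 287/26 ≈ 11.038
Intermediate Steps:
n(j, u) = 9 - j
l(n(6, 6))/(3 + 10) + 11 = ((9 - 1*6)/(-3 + (9 - 1*6)²))/(3 + 10) + 11 = ((9 - 6)/(-3 + (9 - 6)²))/13 + 11 = (3/(-3 + 3²))*(1/13) + 11 = (3/(-3 + 9))*(1/13) + 11 = (3/6)*(1/13) + 11 = (3*(⅙))*(1/13) + 11 = (½)*(1/13) + 11 = 1/26 + 11 = 287/26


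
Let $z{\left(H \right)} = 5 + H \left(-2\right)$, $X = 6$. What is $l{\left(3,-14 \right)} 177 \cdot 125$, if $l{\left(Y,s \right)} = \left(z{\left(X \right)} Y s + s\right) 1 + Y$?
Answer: $6261375$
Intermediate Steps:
$z{\left(H \right)} = 5 - 2 H$
$l{\left(Y,s \right)} = Y + s - 7 Y s$ ($l{\left(Y,s \right)} = \left(\left(5 - 12\right) Y s + s\right) 1 + Y = \left(- 7 Y s + s\right) 1 + Y = \left(s - 7 Y s\right) 1 + Y = \left(s - 7 Y s\right) + Y = Y + s - 7 Y s$)
$l{\left(3,-14 \right)} 177 \cdot 125 = \left(3 - 14 - 21 \left(-14\right)\right) 177 \cdot 125 = \left(3 - 14 + 294\right) 177 \cdot 125 = 283 \cdot 177 \cdot 125 = 50091 \cdot 125 = 6261375$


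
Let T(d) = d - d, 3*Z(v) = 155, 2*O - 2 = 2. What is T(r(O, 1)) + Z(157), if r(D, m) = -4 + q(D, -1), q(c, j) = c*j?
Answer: 155/3 ≈ 51.667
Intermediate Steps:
O = 2 (O = 1 + (1/2)*2 = 1 + 1 = 2)
Z(v) = 155/3 (Z(v) = (1/3)*155 = 155/3)
r(D, m) = -4 - D (r(D, m) = -4 + D*(-1) = -4 - D)
T(d) = 0
T(r(O, 1)) + Z(157) = 0 + 155/3 = 155/3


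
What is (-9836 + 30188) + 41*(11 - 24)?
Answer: 19819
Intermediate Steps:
(-9836 + 30188) + 41*(11 - 24) = 20352 + 41*(-13) = 20352 - 533 = 19819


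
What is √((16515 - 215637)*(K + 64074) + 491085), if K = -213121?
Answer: √29679027819 ≈ 1.7228e+5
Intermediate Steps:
√((16515 - 215637)*(K + 64074) + 491085) = √((16515 - 215637)*(-213121 + 64074) + 491085) = √(-199122*(-149047) + 491085) = √(29678536734 + 491085) = √29679027819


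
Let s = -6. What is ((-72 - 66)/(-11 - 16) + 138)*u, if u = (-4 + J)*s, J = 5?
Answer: -2576/3 ≈ -858.67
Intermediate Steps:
u = -6 (u = (-4 + 5)*(-6) = 1*(-6) = -6)
((-72 - 66)/(-11 - 16) + 138)*u = ((-72 - 66)/(-11 - 16) + 138)*(-6) = (-138/(-27) + 138)*(-6) = (-138*(-1/27) + 138)*(-6) = (46/9 + 138)*(-6) = (1288/9)*(-6) = -2576/3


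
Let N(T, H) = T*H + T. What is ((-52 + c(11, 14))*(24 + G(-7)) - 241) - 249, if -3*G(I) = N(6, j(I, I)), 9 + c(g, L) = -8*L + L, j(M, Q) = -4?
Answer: -5260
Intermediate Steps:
c(g, L) = -9 - 7*L (c(g, L) = -9 + (-8*L + L) = -9 - 7*L)
N(T, H) = T + H*T (N(T, H) = H*T + T = T + H*T)
G(I) = 6 (G(I) = -2*(1 - 4) = -2*(-3) = -⅓*(-18) = 6)
((-52 + c(11, 14))*(24 + G(-7)) - 241) - 249 = ((-52 + (-9 - 7*14))*(24 + 6) - 241) - 249 = ((-52 + (-9 - 98))*30 - 241) - 249 = ((-52 - 107)*30 - 241) - 249 = (-159*30 - 241) - 249 = (-4770 - 241) - 249 = -5011 - 249 = -5260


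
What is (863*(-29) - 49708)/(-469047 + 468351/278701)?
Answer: 20828719235/130723399596 ≈ 0.15933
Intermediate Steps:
(863*(-29) - 49708)/(-469047 + 468351/278701) = (-25027 - 49708)/(-469047 + 468351*(1/278701)) = -74735/(-469047 + 468351/278701) = -74735/(-130723399596/278701) = -74735*(-278701/130723399596) = 20828719235/130723399596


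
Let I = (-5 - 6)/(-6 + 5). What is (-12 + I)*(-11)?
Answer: 11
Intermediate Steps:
I = 11 (I = -11/(-1) = -11*(-1) = 11)
(-12 + I)*(-11) = (-12 + 11)*(-11) = -1*(-11) = 11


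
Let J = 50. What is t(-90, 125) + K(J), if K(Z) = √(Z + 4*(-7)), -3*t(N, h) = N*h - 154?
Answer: 11404/3 + √22 ≈ 3806.0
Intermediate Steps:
t(N, h) = 154/3 - N*h/3 (t(N, h) = -(N*h - 154)/3 = -(-154 + N*h)/3 = 154/3 - N*h/3)
K(Z) = √(-28 + Z) (K(Z) = √(Z - 28) = √(-28 + Z))
t(-90, 125) + K(J) = (154/3 - ⅓*(-90)*125) + √(-28 + 50) = (154/3 + 3750) + √22 = 11404/3 + √22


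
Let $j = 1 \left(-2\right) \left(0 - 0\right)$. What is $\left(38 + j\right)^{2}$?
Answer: $1444$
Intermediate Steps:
$j = 0$ ($j = - 2 \left(0 + 0\right) = \left(-2\right) 0 = 0$)
$\left(38 + j\right)^{2} = \left(38 + 0\right)^{2} = 38^{2} = 1444$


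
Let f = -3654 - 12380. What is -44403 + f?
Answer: -60437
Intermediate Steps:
f = -16034
-44403 + f = -44403 - 16034 = -60437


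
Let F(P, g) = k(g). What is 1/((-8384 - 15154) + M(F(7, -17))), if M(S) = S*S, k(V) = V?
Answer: -1/23249 ≈ -4.3013e-5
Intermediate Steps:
F(P, g) = g
M(S) = S²
1/((-8384 - 15154) + M(F(7, -17))) = 1/((-8384 - 15154) + (-17)²) = 1/(-23538 + 289) = 1/(-23249) = -1/23249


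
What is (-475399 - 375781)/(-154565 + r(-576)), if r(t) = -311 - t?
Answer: 42559/7715 ≈ 5.5164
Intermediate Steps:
(-475399 - 375781)/(-154565 + r(-576)) = (-475399 - 375781)/(-154565 + (-311 - 1*(-576))) = -851180/(-154565 + (-311 + 576)) = -851180/(-154565 + 265) = -851180/(-154300) = -851180*(-1/154300) = 42559/7715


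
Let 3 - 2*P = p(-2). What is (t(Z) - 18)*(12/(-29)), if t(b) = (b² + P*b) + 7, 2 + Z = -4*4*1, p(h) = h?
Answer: -3216/29 ≈ -110.90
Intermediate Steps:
P = 5/2 (P = 3/2 - ½*(-2) = 3/2 + 1 = 5/2 ≈ 2.5000)
Z = -18 (Z = -2 - 4*4*1 = -2 - 16*1 = -2 - 16 = -18)
t(b) = 7 + b² + 5*b/2 (t(b) = (b² + 5*b/2) + 7 = 7 + b² + 5*b/2)
(t(Z) - 18)*(12/(-29)) = ((7 + (-18)² + (5/2)*(-18)) - 18)*(12/(-29)) = ((7 + 324 - 45) - 18)*(12*(-1/29)) = (286 - 18)*(-12/29) = 268*(-12/29) = -3216/29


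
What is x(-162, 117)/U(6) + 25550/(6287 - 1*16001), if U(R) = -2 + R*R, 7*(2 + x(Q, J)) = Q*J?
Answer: -47584013/577983 ≈ -82.328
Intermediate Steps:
x(Q, J) = -2 + J*Q/7 (x(Q, J) = -2 + (Q*J)/7 = -2 + (J*Q)/7 = -2 + J*Q/7)
U(R) = -2 + R**2
x(-162, 117)/U(6) + 25550/(6287 - 1*16001) = (-2 + (1/7)*117*(-162))/(-2 + 6**2) + 25550/(6287 - 1*16001) = (-2 - 18954/7)/(-2 + 36) + 25550/(6287 - 16001) = -18968/7/34 + 25550/(-9714) = -18968/7*1/34 + 25550*(-1/9714) = -9484/119 - 12775/4857 = -47584013/577983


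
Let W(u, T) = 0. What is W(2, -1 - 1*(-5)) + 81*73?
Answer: 5913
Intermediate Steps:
W(2, -1 - 1*(-5)) + 81*73 = 0 + 81*73 = 0 + 5913 = 5913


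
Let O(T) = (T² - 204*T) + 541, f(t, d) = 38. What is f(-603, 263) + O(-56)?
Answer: 15139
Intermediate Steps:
O(T) = 541 + T² - 204*T
f(-603, 263) + O(-56) = 38 + (541 + (-56)² - 204*(-56)) = 38 + (541 + 3136 + 11424) = 38 + 15101 = 15139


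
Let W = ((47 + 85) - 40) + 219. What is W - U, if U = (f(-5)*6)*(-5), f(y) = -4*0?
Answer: 311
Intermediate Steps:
W = 311 (W = (132 - 40) + 219 = 92 + 219 = 311)
f(y) = 0
U = 0 (U = (0*6)*(-5) = 0*(-5) = 0)
W - U = 311 - 1*0 = 311 + 0 = 311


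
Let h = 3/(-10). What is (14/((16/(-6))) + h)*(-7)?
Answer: 777/20 ≈ 38.850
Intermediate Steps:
h = -3/10 (h = 3*(-⅒) = -3/10 ≈ -0.30000)
(14/((16/(-6))) + h)*(-7) = (14/((16/(-6))) - 3/10)*(-7) = (14/((16*(-⅙))) - 3/10)*(-7) = (14/(-8/3) - 3/10)*(-7) = (14*(-3/8) - 3/10)*(-7) = (-21/4 - 3/10)*(-7) = -111/20*(-7) = 777/20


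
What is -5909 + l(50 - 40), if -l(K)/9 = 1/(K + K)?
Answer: -118189/20 ≈ -5909.5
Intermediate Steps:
l(K) = -9/(2*K) (l(K) = -9/(K + K) = -9*1/(2*K) = -9/(2*K))
-5909 + l(50 - 40) = -5909 - 9/(2*(50 - 40)) = -5909 - 9/2/10 = -5909 - 9/2*⅒ = -5909 - 9/20 = -118189/20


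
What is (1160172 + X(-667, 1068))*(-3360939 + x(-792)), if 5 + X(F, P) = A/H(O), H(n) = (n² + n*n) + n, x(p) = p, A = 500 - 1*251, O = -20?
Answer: -1014044314983693/260 ≈ -3.9002e+12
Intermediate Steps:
A = 249 (A = 500 - 251 = 249)
H(n) = n + 2*n² (H(n) = (n² + n²) + n = 2*n² + n = n + 2*n²)
X(F, P) = -1217/260 (X(F, P) = -5 + 249/((-20*(1 + 2*(-20)))) = -5 + 249/((-20*(1 - 40))) = -5 + 249/((-20*(-39))) = -5 + 249/780 = -5 + 249*(1/780) = -5 + 83/260 = -1217/260)
(1160172 + X(-667, 1068))*(-3360939 + x(-792)) = (1160172 - 1217/260)*(-3360939 - 792) = (301643503/260)*(-3361731) = -1014044314983693/260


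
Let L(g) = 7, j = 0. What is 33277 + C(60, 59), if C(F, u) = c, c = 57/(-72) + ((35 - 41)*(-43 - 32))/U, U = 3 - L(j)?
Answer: 795929/24 ≈ 33164.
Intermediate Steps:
U = -4 (U = 3 - 1*7 = 3 - 7 = -4)
c = -2719/24 (c = 57/(-72) + ((35 - 41)*(-43 - 32))/(-4) = 57*(-1/72) - 6*(-75)*(-1/4) = -19/24 + 450*(-1/4) = -19/24 - 225/2 = -2719/24 ≈ -113.29)
C(F, u) = -2719/24
33277 + C(60, 59) = 33277 - 2719/24 = 795929/24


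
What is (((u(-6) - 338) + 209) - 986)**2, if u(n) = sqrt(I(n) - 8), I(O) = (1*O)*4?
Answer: 1243193 - 8920*I*sqrt(2) ≈ 1.2432e+6 - 12615.0*I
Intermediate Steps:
I(O) = 4*O (I(O) = O*4 = 4*O)
u(n) = sqrt(-8 + 4*n) (u(n) = sqrt(4*n - 8) = sqrt(-8 + 4*n))
(((u(-6) - 338) + 209) - 986)**2 = (((2*sqrt(-2 - 6) - 338) + 209) - 986)**2 = (((2*sqrt(-8) - 338) + 209) - 986)**2 = (((2*(2*I*sqrt(2)) - 338) + 209) - 986)**2 = (((4*I*sqrt(2) - 338) + 209) - 986)**2 = (((-338 + 4*I*sqrt(2)) + 209) - 986)**2 = ((-129 + 4*I*sqrt(2)) - 986)**2 = (-1115 + 4*I*sqrt(2))**2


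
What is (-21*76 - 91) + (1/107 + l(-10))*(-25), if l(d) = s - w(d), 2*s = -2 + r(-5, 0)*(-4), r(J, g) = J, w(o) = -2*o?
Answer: -151109/107 ≈ -1412.2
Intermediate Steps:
s = 9 (s = (-2 - 5*(-4))/2 = (-2 + 20)/2 = (1/2)*18 = 9)
l(d) = 9 + 2*d (l(d) = 9 - (-2)*d = 9 + 2*d)
(-21*76 - 91) + (1/107 + l(-10))*(-25) = (-21*76 - 91) + (1/107 + (9 + 2*(-10)))*(-25) = (-1596 - 91) + (1/107 + (9 - 20))*(-25) = -1687 + (1/107 - 11)*(-25) = -1687 - 1176/107*(-25) = -1687 + 29400/107 = -151109/107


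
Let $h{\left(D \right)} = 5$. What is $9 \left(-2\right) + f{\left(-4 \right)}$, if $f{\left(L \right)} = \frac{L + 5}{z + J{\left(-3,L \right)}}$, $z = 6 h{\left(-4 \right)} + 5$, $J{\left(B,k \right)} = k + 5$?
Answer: $- \frac{647}{36} \approx -17.972$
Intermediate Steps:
$J{\left(B,k \right)} = 5 + k$
$z = 35$ ($z = 6 \cdot 5 + 5 = 30 + 5 = 35$)
$f{\left(L \right)} = \frac{5 + L}{40 + L}$ ($f{\left(L \right)} = \frac{L + 5}{35 + \left(5 + L\right)} = \frac{5 + L}{40 + L}$)
$9 \left(-2\right) + f{\left(-4 \right)} = 9 \left(-2\right) + \frac{5 - 4}{40 - 4} = -18 + \frac{1}{36} \cdot 1 = -18 + \frac{1}{36} = - \frac{647}{36}$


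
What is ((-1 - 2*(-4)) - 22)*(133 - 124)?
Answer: -135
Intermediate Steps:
((-1 - 2*(-4)) - 22)*(133 - 124) = ((-1 + 8) - 22)*9 = (7 - 22)*9 = -15*9 = -135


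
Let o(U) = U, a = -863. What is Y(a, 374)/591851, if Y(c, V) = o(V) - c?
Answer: 1237/591851 ≈ 0.0020901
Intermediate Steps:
Y(c, V) = V - c
Y(a, 374)/591851 = (374 - 1*(-863))/591851 = (374 + 863)*(1/591851) = 1237*(1/591851) = 1237/591851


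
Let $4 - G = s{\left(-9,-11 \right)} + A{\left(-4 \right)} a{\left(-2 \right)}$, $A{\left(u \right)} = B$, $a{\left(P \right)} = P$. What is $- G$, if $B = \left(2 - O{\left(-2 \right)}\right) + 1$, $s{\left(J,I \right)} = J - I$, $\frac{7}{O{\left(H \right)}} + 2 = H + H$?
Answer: $- \frac{31}{3} \approx -10.333$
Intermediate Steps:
$O{\left(H \right)} = \frac{7}{-2 + 2 H}$ ($O{\left(H \right)} = \frac{7}{-2 + \left(H + H\right)} = \frac{7}{-2 + 2 H}$)
$B = \frac{25}{6}$ ($B = \left(2 - \frac{7}{2 \left(-1 - 2\right)}\right) + 1 = \left(2 - \frac{7}{2 \left(-3\right)}\right) + 1 = \left(2 - \frac{7}{2} \left(- \frac{1}{3}\right)\right) + 1 = \left(2 - - \frac{7}{6}\right) + 1 = \left(2 + \frac{7}{6}\right) + 1 = \frac{19}{6} + 1 = \frac{25}{6} \approx 4.1667$)
$A{\left(u \right)} = \frac{25}{6}$
$G = \frac{31}{3}$ ($G = 4 - \left(\left(-9 - -11\right) + \frac{25}{6} \left(-2\right)\right) = 4 - \left(\left(-9 + 11\right) - \frac{25}{3}\right) = 4 - \left(2 - \frac{25}{3}\right) = 4 - - \frac{19}{3} = 4 + \frac{19}{3} = \frac{31}{3} \approx 10.333$)
$- G = \left(-1\right) \frac{31}{3} = - \frac{31}{3}$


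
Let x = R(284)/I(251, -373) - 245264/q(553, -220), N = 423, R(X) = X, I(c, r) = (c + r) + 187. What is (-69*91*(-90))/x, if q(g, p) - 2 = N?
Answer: -57819125/58598 ≈ -986.71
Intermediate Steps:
I(c, r) = 187 + c + r
q(g, p) = 425 (q(g, p) = 2 + 423 = 425)
x = -3164292/5525 (x = 284/(187 + 251 - 373) - 245264/425 = 284/65 - 245264*1/425 = 284*(1/65) - 245264/425 = 284/65 - 245264/425 = -3164292/5525 ≈ -572.72)
(-69*91*(-90))/x = (-69*91*(-90))/(-3164292/5525) = -6279*(-90)*(-5525/3164292) = 565110*(-5525/3164292) = -57819125/58598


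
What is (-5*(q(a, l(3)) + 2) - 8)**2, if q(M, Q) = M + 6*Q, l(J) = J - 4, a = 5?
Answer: 169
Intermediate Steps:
l(J) = -4 + J
(-5*(q(a, l(3)) + 2) - 8)**2 = (-5*((5 + 6*(-4 + 3)) + 2) - 8)**2 = (-5*((5 + 6*(-1)) + 2) - 8)**2 = (-5*((5 - 6) + 2) - 8)**2 = (-5*(-1 + 2) - 8)**2 = (-5*1 - 8)**2 = (-5 - 8)**2 = (-13)**2 = 169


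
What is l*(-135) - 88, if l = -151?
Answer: 20297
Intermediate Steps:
l*(-135) - 88 = -151*(-135) - 88 = 20385 - 88 = 20297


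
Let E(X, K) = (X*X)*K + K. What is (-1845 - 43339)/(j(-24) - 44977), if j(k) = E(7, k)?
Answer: 45184/46177 ≈ 0.97850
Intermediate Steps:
E(X, K) = K + K*X² (E(X, K) = X²*K + K = K*X² + K = K + K*X²)
j(k) = 50*k (j(k) = k*(1 + 7²) = k*(1 + 49) = k*50 = 50*k)
(-1845 - 43339)/(j(-24) - 44977) = (-1845 - 43339)/(50*(-24) - 44977) = -45184/(-1200 - 44977) = -45184/(-46177) = -45184*(-1/46177) = 45184/46177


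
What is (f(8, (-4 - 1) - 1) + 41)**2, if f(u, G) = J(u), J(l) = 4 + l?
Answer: 2809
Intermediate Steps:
f(u, G) = 4 + u
(f(8, (-4 - 1) - 1) + 41)**2 = ((4 + 8) + 41)**2 = (12 + 41)**2 = 53**2 = 2809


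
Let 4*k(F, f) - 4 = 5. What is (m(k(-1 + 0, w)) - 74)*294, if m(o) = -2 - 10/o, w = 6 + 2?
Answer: -70952/3 ≈ -23651.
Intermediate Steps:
w = 8
k(F, f) = 9/4 (k(F, f) = 1 + (1/4)*5 = 1 + 5/4 = 9/4)
(m(k(-1 + 0, w)) - 74)*294 = ((-2 - 10/9/4) - 74)*294 = ((-2 - 10*4/9) - 74)*294 = ((-2 - 40/9) - 74)*294 = (-58/9 - 74)*294 = -724/9*294 = -70952/3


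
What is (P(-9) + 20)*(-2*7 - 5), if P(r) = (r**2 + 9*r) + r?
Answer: -209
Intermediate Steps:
P(r) = r**2 + 10*r
(P(-9) + 20)*(-2*7 - 5) = (-9*(10 - 9) + 20)*(-2*7 - 5) = (-9*1 + 20)*(-14 - 5) = (-9 + 20)*(-19) = 11*(-19) = -209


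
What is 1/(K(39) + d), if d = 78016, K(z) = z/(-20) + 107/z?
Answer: 780/60853099 ≈ 1.2818e-5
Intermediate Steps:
K(z) = 107/z - z/20 (K(z) = z*(-1/20) + 107/z = -z/20 + 107/z = 107/z - z/20)
1/(K(39) + d) = 1/((107/39 - 1/20*39) + 78016) = 1/((107*(1/39) - 39/20) + 78016) = 1/((107/39 - 39/20) + 78016) = 1/(619/780 + 78016) = 1/(60853099/780) = 780/60853099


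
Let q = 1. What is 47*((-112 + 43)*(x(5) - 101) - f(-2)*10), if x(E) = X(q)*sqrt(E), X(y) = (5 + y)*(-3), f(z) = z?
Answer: 328483 + 58374*sqrt(5) ≈ 4.5901e+5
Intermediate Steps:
X(y) = -15 - 3*y
x(E) = -18*sqrt(E) (x(E) = (-15 - 3*1)*sqrt(E) = (-15 - 3)*sqrt(E) = -18*sqrt(E))
47*((-112 + 43)*(x(5) - 101) - f(-2)*10) = 47*((-112 + 43)*(-18*sqrt(5) - 101) - (-2)*10) = 47*(-69*(-101 - 18*sqrt(5)) - 1*(-20)) = 47*((6969 + 1242*sqrt(5)) + 20) = 47*(6989 + 1242*sqrt(5)) = 328483 + 58374*sqrt(5)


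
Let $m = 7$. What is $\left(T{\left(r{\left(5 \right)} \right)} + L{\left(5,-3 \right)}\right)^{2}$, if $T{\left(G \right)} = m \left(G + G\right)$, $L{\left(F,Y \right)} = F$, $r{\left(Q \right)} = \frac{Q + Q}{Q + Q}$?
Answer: $361$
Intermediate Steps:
$r{\left(Q \right)} = 1$ ($r{\left(Q \right)} = \frac{2 Q}{2 Q} = 2 Q \frac{1}{2 Q} = 1$)
$T{\left(G \right)} = 14 G$ ($T{\left(G \right)} = 7 \left(G + G\right) = 7 \cdot 2 G = 14 G$)
$\left(T{\left(r{\left(5 \right)} \right)} + L{\left(5,-3 \right)}\right)^{2} = \left(14 \cdot 1 + 5\right)^{2} = \left(14 + 5\right)^{2} = 19^{2} = 361$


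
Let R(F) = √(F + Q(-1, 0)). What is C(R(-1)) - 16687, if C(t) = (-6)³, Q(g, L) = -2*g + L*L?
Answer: -16903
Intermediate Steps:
Q(g, L) = L² - 2*g (Q(g, L) = -2*g + L² = L² - 2*g)
R(F) = √(2 + F) (R(F) = √(F + (0² - 2*(-1))) = √(F + (0 + 2)) = √(F + 2) = √(2 + F))
C(t) = -216
C(R(-1)) - 16687 = -216 - 16687 = -16903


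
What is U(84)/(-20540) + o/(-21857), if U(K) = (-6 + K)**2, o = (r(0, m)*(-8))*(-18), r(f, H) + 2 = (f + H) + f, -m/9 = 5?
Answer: 116091/8633515 ≈ 0.013447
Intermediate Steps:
m = -45 (m = -9*5 = -45)
r(f, H) = -2 + H + 2*f (r(f, H) = -2 + ((f + H) + f) = -2 + ((H + f) + f) = -2 + (H + 2*f) = -2 + H + 2*f)
o = -6768 (o = ((-2 - 45 + 2*0)*(-8))*(-18) = ((-2 - 45 + 0)*(-8))*(-18) = -47*(-8)*(-18) = 376*(-18) = -6768)
U(84)/(-20540) + o/(-21857) = (-6 + 84)**2/(-20540) - 6768/(-21857) = 78**2*(-1/20540) - 6768*(-1/21857) = 6084*(-1/20540) + 6768/21857 = -117/395 + 6768/21857 = 116091/8633515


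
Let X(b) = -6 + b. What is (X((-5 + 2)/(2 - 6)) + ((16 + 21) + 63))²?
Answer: 143641/16 ≈ 8977.6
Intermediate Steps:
(X((-5 + 2)/(2 - 6)) + ((16 + 21) + 63))² = ((-6 + (-5 + 2)/(2 - 6)) + ((16 + 21) + 63))² = ((-6 - 3/(-4)) + (37 + 63))² = ((-6 - 3*(-¼)) + 100)² = ((-6 + ¾) + 100)² = (-21/4 + 100)² = (379/4)² = 143641/16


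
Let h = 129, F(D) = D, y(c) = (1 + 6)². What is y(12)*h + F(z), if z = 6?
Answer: 6327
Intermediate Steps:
y(c) = 49 (y(c) = 7² = 49)
y(12)*h + F(z) = 49*129 + 6 = 6321 + 6 = 6327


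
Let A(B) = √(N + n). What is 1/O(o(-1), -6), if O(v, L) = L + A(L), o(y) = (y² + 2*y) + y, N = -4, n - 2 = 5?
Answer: -2/11 - √3/33 ≈ -0.23430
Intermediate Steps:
n = 7 (n = 2 + 5 = 7)
o(y) = y² + 3*y
A(B) = √3 (A(B) = √(-4 + 7) = √3)
O(v, L) = L + √3
1/O(o(-1), -6) = 1/(-6 + √3)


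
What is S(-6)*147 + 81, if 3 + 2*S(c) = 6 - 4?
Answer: 15/2 ≈ 7.5000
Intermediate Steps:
S(c) = -½ (S(c) = -3/2 + (6 - 4)/2 = -3/2 + (½)*2 = -3/2 + 1 = -½)
S(-6)*147 + 81 = -½*147 + 81 = -147/2 + 81 = 15/2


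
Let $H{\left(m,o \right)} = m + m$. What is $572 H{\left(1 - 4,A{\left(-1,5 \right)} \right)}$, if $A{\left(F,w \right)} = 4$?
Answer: $-3432$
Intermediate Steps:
$H{\left(m,o \right)} = 2 m$
$572 H{\left(1 - 4,A{\left(-1,5 \right)} \right)} = 572 \cdot 2 \left(1 - 4\right) = 572 \cdot 2 \left(-3\right) = 572 \left(-6\right) = -3432$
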